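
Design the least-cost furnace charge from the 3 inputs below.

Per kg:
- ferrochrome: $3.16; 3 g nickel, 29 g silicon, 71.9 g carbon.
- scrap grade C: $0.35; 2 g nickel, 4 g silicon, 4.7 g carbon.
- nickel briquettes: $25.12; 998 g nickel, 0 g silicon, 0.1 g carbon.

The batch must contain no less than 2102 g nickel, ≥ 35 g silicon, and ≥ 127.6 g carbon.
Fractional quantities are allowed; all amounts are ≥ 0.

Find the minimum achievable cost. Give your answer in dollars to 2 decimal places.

$58.37

Treat it as an LP. Let x1 = kg of ferrochrome, x2 = kg of scrap grade C, x3 = kg of nickel briquettes.
min 3.16x1 + 0.35x2 + 25.12x3 s.t.:
  3x1 + 2x2 + 998x3 ≥ 2102   (nickel)
  29x1 + 4x2 ≥ 35   (silicon)
  71.9x1 + 4.7x2 + 0.1x3 ≥ 127.6   (carbon)
  x1, x2, x3 ≥ 0.
The minimum-cost mix takes nothing from scrap grade C — only ferrochrome, nickel briquettes. There the nickel and carbon constraints are tight.
Optimal quantities: ferrochrome = 1.7718 kg, nickel briquettes = 2.1009 kg.
Cost = 3.16·1.7718 + 25.12·2.1009 = 58.3735.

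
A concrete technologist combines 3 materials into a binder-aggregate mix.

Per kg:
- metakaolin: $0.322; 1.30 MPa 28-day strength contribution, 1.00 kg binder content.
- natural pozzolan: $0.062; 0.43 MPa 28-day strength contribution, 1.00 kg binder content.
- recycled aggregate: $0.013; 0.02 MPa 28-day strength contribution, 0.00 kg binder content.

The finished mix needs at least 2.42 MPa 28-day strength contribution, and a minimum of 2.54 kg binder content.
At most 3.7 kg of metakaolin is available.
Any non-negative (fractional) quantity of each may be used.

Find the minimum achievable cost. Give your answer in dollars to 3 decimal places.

$0.349

Treat it as an LP. Let x1 = kg of metakaolin, x2 = kg of natural pozzolan, x3 = kg of recycled aggregate.
Minimize 0.322x1 + 0.062x2 + 0.013x3 subject to:
  1.3x1 + 0.43x2 + 0.02x3 ≥ 2.42   (28-day strength contribution)
  1x1 + 1x2 ≥ 2.54   (binder content)
  x1 ≤ 3.7
  x1, x2, x3 ≥ 0.
At the optimum only natural pozzolan is positive (metakaolin, recycled aggregate = 0). The 28-day strength contribution requirement is met with equality.
So natural pozzolan = 5.628 kg.
Cost = 0.062·5.628 = 0.34894.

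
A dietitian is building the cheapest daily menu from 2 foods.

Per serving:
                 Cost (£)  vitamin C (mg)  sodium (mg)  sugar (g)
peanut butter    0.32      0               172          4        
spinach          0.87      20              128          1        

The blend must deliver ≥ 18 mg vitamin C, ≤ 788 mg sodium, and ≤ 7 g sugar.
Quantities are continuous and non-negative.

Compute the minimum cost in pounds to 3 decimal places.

Treat it as an LP. Let x1 = servings of peanut butter, x2 = servings of spinach.
min 0.32x1 + 0.87x2 subject to:
  20x2 ≥ 18   (vitamin C)
  172x1 + 128x2 ≤ 788   (sodium)
  4x1 + 1x2 ≤ 7   (sugar)
  x1, x2 ≥ 0.
At the optimum only spinach is positive (peanut butter = 0). Binding constraint: vitamin C.
That vertex is x2 = 0.9.
Total cost: 0.87·0.9 = 0.78300.

£0.783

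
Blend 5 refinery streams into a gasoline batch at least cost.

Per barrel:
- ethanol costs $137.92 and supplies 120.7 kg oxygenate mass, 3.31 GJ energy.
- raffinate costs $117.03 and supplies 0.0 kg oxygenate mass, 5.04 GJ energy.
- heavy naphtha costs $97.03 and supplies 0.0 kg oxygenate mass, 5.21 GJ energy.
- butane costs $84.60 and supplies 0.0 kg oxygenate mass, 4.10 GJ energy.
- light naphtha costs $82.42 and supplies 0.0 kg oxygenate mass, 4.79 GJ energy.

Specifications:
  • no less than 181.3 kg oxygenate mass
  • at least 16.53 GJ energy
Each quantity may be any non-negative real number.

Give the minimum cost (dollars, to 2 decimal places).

Treat it as an LP. Let x1 = barrels of ethanol, x2 = barrels of raffinate, x3 = barrels of heavy naphtha, x4 = barrels of butane, x5 = barrels of light naphtha.
Minimize 137.92x1 + 117.03x2 + 97.03x3 + 84.6x4 + 82.42x5 s.t.:
  120.7x1 ≥ 181.3   (oxygenate mass)
  3.31x1 + 5.04x2 + 5.21x3 + 4.1x4 + 4.79x5 ≥ 16.53   (energy)
  x1, x2, x3, x4, x5 ≥ 0.
The cheapest feasible vertex uses only ethanol, light naphtha; raffinate, heavy naphtha, butane are not used. The oxygenate mass and energy requirements are met with equality.
Optimal quantities: ethanol = 1.502 barrels, light naphtha = 2.413 barrels.
Objective = 137.92·1.502 + 82.42·2.413 = 406.0353.

$406.04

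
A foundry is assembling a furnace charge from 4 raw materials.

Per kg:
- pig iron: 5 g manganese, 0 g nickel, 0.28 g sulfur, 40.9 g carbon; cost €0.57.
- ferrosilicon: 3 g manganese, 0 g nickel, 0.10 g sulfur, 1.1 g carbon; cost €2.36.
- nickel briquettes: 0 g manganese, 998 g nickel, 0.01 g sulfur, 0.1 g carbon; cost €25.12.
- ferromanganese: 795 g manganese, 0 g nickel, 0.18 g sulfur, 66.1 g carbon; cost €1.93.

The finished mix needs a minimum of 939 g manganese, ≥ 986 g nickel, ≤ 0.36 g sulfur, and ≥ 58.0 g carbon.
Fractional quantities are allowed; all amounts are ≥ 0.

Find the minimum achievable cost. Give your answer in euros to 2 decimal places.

Let x1 = kg of pig iron, x2 = kg of ferrosilicon, x3 = kg of nickel briquettes, x4 = kg of ferromanganese.
min 0.57x1 + 2.36x2 + 25.12x3 + 1.93x4 subject to:
  5x1 + 3x2 + 795x4 ≥ 939   (manganese)
  998x3 ≥ 986   (nickel)
  0.28x1 + 0.1x2 + 0.01x3 + 0.18x4 ≤ 0.36   (sulfur)
  40.9x1 + 1.1x2 + 0.1x3 + 66.1x4 ≥ 58   (carbon)
  x1, x2, x3, x4 ≥ 0.
The cheapest feasible vertex uses only nickel briquettes, ferromanganese; pig iron, ferrosilicon are not used. The manganese and nickel requirements are met with equality.
That vertex is x3 = 0.988, x4 = 1.181.
Objective = 25.12·0.988 + 1.93·1.181 = 27.0979.

€27.10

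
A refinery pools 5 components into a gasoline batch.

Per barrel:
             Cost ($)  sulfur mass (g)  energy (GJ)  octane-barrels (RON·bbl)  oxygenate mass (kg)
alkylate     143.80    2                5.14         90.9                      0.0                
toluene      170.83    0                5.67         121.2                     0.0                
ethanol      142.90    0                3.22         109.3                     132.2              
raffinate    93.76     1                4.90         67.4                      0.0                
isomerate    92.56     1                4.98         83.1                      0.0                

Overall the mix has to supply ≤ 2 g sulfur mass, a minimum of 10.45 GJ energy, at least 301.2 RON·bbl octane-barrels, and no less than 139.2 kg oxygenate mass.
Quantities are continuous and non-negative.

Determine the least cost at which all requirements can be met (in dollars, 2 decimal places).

$361.62

Let x1 = barrels of alkylate, x2 = barrels of toluene, x3 = barrels of ethanol, x4 = barrels of raffinate, x5 = barrels of isomerate.
Minimize 143.8x1 + 170.83x2 + 142.9x3 + 93.76x4 + 92.56x5 s.t.:
  2x1 + 1x4 + 1x5 ≤ 2   (sulfur mass)
  5.14x1 + 5.67x2 + 3.22x3 + 4.9x4 + 4.98x5 ≥ 10.45   (energy)
  90.9x1 + 121.2x2 + 109.3x3 + 67.4x4 + 83.1x5 ≥ 301.2   (octane-barrels)
  132.2x3 ≥ 139.2   (oxygenate mass)
  x1, x2, x3, x4, x5 ≥ 0.
At the optimum only ethanol, isomerate are positive (alkylate, toluene, raffinate = 0). There the sulfur mass and octane-barrels constraints are tight.
So ethanol = 1.2351 barrels, isomerate = 2 barrels.
Hence cost = 142.9·1.2351 + 92.56·2 = $361.6158.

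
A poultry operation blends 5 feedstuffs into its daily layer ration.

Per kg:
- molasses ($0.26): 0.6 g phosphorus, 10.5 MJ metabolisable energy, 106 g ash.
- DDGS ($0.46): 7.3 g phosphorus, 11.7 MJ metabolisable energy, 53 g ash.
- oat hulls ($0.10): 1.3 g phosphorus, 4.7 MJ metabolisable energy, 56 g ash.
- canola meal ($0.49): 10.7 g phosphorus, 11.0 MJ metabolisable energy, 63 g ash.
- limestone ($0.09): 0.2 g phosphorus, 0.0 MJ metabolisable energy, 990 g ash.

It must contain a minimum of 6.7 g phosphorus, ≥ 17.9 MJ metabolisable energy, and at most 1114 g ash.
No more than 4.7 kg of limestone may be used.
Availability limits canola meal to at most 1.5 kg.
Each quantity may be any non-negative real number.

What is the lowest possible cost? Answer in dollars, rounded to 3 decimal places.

This is a linear program. Let x1 = kg of molasses, x2 = kg of DDGS, x3 = kg of oat hulls, x4 = kg of canola meal, x5 = kg of limestone.
min 0.26x1 + 0.46x2 + 0.1x3 + 0.49x4 + 0.09x5 s.t.:
  0.6x1 + 7.3x2 + 1.3x3 + 10.7x4 + 0.2x5 ≥ 6.7   (phosphorus)
  10.5x1 + 11.7x2 + 4.7x3 + 11x4 ≥ 17.9   (metabolisable energy)
  106x1 + 53x2 + 56x3 + 63x4 + 990x5 ≤ 1114   (ash)
  x5 ≤ 4.7
  x4 ≤ 1.5
  x1, x2, x3, x4, x5 ≥ 0.
The minimum-cost mix takes nothing from molasses, DDGS, limestone — only oat hulls, canola meal. The phosphorus and metabolisable energy requirements are met with equality.
That vertex is x3 = 3.274, x4 = 0.2284.
Objective = 0.1·3.274 + 0.49·0.2284 = 0.43932.

$0.439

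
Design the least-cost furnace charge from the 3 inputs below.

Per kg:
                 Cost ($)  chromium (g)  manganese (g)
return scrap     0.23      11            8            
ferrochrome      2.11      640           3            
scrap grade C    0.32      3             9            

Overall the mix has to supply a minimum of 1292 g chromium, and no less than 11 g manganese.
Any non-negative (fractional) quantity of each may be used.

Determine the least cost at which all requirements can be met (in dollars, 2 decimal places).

$4.38

Set it up as a linear program. Let x1 = kg of return scrap, x2 = kg of ferrochrome, x3 = kg of scrap grade C.
Minimise 0.23x1 + 2.11x2 + 0.32x3 subject to:
  11x1 + 640x2 + 3x3 ≥ 1292   (chromium)
  8x1 + 3x2 + 9x3 ≥ 11   (manganese)
  x1, x2, x3 ≥ 0.
The optimal basis is {return scrap, ferrochrome}; scrap grade C drops out. Binding constraints: chromium and manganese.
That vertex is x1 = 0.622, x2 = 2.008.
Hence cost = 0.23·0.622 + 2.11·2.008 = $4.3799.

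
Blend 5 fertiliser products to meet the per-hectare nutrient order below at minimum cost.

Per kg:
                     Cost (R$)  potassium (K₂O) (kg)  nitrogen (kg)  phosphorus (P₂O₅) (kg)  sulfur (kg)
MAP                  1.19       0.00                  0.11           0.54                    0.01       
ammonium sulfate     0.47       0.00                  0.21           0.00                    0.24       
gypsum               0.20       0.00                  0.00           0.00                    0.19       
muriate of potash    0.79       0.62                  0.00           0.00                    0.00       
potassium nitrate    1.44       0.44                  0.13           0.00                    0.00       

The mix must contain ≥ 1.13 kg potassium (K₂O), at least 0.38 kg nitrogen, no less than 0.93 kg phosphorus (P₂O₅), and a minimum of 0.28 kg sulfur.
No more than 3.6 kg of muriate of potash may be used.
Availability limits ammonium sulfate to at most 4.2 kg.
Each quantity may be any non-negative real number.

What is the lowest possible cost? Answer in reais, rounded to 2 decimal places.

R$3.96

This is a linear program. Let x1 = kg of MAP, x2 = kg of ammonium sulfate, x3 = kg of gypsum, x4 = kg of muriate of potash, x5 = kg of potassium nitrate.
Minimize 1.19x1 + 0.47x2 + 0.2x3 + 0.79x4 + 1.44x5 s.t.:
  0.62x4 + 0.44x5 ≥ 1.13   (potassium (K₂O))
  0.11x1 + 0.21x2 + 0.13x5 ≥ 0.38   (nitrogen)
  0.54x1 ≥ 0.93   (phosphorus (P₂O₅))
  0.01x1 + 0.24x2 + 0.19x3 ≥ 0.28   (sulfur)
  x4 ≤ 3.6
  x2 ≤ 4.2
  x1, x2, x3, x4, x5 ≥ 0.
The minimum-cost mix takes nothing from potassium nitrate — only MAP, ammonium sulfate, gypsum, muriate of potash. Binding constraints: potassium (K₂O), nitrogen, phosphorus (P₂O₅), sulfur.
That vertex is x1 = 1.722, x2 = 0.9074, x3 = 0.2368, x4 = 1.823.
Total cost: 1.19·1.722 + 0.47·0.9074 + 0.2·0.2368 + 0.79·1.823 = 3.9632.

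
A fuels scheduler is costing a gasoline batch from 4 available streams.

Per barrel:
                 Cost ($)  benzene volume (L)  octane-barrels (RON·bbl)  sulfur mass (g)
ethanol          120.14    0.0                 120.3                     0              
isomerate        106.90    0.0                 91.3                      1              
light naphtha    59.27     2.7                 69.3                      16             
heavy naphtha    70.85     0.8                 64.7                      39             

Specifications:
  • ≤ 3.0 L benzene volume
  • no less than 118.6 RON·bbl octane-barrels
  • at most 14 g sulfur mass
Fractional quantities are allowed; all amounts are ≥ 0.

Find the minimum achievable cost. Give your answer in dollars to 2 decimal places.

Let x1 = barrels of ethanol, x2 = barrels of isomerate, x3 = barrels of light naphtha, x4 = barrels of heavy naphtha.
min 120.14x1 + 106.9x2 + 59.27x3 + 70.85x4 with:
  2.7x3 + 0.8x4 ≤ 3   (benzene volume)
  120.3x1 + 91.3x2 + 69.3x3 + 64.7x4 ≥ 118.6   (octane-barrels)
  1x2 + 16x3 + 39x4 ≤ 14   (sulfur mass)
  x1, x2, x3, x4 ≥ 0.
At the optimum only ethanol, light naphtha are positive (isomerate, heavy naphtha = 0). There the octane-barrels and sulfur mass constraints are tight.
Solving gives x1 = 0.48182, x3 = 0.875.
Cost = 120.14·0.48182 + 59.27·0.875 = 109.7471.

$109.75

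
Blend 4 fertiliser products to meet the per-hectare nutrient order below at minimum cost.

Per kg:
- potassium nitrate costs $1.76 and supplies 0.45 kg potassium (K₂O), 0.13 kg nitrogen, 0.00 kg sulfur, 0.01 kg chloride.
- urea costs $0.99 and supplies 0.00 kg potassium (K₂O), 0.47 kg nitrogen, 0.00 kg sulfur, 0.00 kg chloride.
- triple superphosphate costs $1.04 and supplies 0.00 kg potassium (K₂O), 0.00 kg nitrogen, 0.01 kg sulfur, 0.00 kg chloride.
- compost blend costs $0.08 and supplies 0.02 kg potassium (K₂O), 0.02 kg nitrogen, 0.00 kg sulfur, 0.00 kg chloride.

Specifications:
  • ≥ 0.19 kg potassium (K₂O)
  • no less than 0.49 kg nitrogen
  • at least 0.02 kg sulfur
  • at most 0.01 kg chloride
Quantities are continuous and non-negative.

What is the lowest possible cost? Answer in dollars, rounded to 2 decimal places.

$3.47

Let x1 = kg of potassium nitrate, x2 = kg of urea, x3 = kg of triple superphosphate, x4 = kg of compost blend.
Minimize 1.76x1 + 0.99x2 + 1.04x3 + 0.08x4 subject to:
  0.45x1 + 0.02x4 ≥ 0.19   (potassium (K₂O))
  0.13x1 + 0.47x2 + 0.02x4 ≥ 0.49   (nitrogen)
  0.01x3 ≥ 0.02   (sulfur)
  0.01x1 ≤ 0.01   (chloride)
  x1, x2, x3, x4 ≥ 0.
The optimal basis is {urea, triple superphosphate, compost blend}; potassium nitrate drops out. There the potassium (K₂O), nitrogen, sulfur constraints are tight.
Solving gives x2 = 0.6383, x3 = 2, x4 = 9.5.
Total cost: 0.99·0.6383 + 1.04·2 + 0.08·9.5 = 3.4719.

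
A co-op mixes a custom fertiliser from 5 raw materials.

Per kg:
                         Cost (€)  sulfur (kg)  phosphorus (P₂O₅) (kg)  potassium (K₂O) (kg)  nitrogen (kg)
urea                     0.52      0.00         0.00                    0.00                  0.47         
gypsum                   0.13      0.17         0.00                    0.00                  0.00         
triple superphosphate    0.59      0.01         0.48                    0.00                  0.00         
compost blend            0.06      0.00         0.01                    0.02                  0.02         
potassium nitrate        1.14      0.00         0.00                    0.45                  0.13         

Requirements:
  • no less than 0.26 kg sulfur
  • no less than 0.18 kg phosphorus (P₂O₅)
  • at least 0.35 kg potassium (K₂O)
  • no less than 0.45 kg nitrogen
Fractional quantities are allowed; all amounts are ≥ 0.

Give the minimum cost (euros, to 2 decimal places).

€1.37

Treat it as an LP. Let x1 = kg of urea, x2 = kg of gypsum, x3 = kg of triple superphosphate, x4 = kg of compost blend, x5 = kg of potassium nitrate.
Minimize 0.52x1 + 0.13x2 + 0.59x3 + 0.06x4 + 1.14x5 s.t.:
  0.17x2 + 0.01x3 ≥ 0.26   (sulfur)
  0.48x3 + 0.01x4 ≥ 0.18   (phosphorus (P₂O₅))
  0.02x4 + 0.45x5 ≥ 0.35   (potassium (K₂O))
  0.47x1 + 0.02x4 + 0.13x5 ≥ 0.45   (nitrogen)
  x1, x2, x3, x4, x5 ≥ 0.
The cheapest feasible vertex uses only urea, gypsum, triple superphosphate, compost blend; potassium nitrate is not used. Binding constraints: sulfur, phosphorus (P₂O₅), potassium (K₂O), nitrogen.
Solving gives x1 = 0.2128, x2 = 1.529, x3 = 0.01042, x4 = 17.5.
Total cost: 0.52·0.2128 + 0.13·1.529 + 0.59·0.01042 + 0.06·17.5 = 1.3656.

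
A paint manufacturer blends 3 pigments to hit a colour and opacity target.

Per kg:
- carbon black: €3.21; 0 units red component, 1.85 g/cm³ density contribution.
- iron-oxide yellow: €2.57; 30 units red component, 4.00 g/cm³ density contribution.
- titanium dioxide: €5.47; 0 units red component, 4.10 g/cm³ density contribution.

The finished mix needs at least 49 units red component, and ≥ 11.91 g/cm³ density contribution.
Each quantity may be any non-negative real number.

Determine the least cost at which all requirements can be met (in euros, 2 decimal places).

€7.65

This is a linear program. Let x1 = kg of carbon black, x2 = kg of iron-oxide yellow, x3 = kg of titanium dioxide.
Minimize 3.21x1 + 2.57x2 + 5.47x3 with:
  30x2 ≥ 49   (red component)
  1.85x1 + 4x2 + 4.1x3 ≥ 11.91   (density contribution)
  x1, x2, x3 ≥ 0.
The optimal basis is {iron-oxide yellow}; carbon black, titanium dioxide drop out. There the density contribution constraint is tight.
Solving gives x2 = 2.978.
Hence cost = 2.57·2.978 = €7.6535.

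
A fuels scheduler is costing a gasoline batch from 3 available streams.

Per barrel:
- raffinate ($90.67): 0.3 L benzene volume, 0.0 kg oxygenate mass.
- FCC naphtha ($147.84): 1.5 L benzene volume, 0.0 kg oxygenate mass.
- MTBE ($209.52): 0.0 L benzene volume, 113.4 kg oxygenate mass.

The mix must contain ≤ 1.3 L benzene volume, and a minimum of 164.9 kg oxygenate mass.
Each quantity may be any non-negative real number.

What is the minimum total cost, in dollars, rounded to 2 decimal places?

$304.67

This is a linear program. Let x1 = barrels of raffinate, x2 = barrels of FCC naphtha, x3 = barrels of MTBE.
min 90.67x1 + 147.84x2 + 209.52x3 subject to:
  0.3x1 + 1.5x2 ≤ 1.3   (benzene volume)
  113.4x3 ≥ 164.9   (oxygenate mass)
  x1, x2, x3 ≥ 0.
At the optimum only MTBE is positive (raffinate, FCC naphtha = 0). There the oxygenate mass constraint is tight.
Solving gives x3 = 1.45414.
Hence cost = 209.52·1.45414 = $304.6714.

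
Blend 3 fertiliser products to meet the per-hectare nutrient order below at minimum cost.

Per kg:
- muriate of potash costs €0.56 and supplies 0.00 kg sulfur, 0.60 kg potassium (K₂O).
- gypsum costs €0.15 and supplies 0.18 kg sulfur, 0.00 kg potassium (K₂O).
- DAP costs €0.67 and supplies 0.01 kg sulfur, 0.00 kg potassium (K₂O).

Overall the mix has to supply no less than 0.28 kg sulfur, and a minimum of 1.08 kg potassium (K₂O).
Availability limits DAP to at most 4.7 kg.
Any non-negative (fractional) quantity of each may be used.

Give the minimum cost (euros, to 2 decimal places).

€1.24

Let x1 = kg of muriate of potash, x2 = kg of gypsum, x3 = kg of DAP.
Minimise 0.56x1 + 0.15x2 + 0.67x3 s.t.:
  0.18x2 + 0.01x3 ≥ 0.28   (sulfur)
  0.6x1 ≥ 1.08   (potassium (K₂O))
  x3 ≤ 4.7
  x1, x2, x3 ≥ 0.
At the optimum only muriate of potash, gypsum are positive (DAP = 0). The sulfur and potassium (K₂O) requirements are met with equality.
Optimal quantities: muriate of potash = 1.8 kg, gypsum = 1.556 kg.
Hence cost = 0.56·1.8 + 0.15·1.556 = €1.2414.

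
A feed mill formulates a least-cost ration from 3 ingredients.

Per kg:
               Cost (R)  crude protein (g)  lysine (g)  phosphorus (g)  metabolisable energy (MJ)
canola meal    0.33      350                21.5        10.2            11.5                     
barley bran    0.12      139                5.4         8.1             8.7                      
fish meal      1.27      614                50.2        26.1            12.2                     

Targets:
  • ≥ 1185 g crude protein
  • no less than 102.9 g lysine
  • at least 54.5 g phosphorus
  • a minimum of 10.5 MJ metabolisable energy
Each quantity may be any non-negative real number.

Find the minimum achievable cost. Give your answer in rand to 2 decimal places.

This is a linear program. Let x1 = kg of canola meal, x2 = kg of barley bran, x3 = kg of fish meal.
Minimise 0.33x1 + 0.12x2 + 1.27x3 subject to:
  350x1 + 139x2 + 614x3 ≥ 1185   (crude protein)
  21.5x1 + 5.4x2 + 50.2x3 ≥ 102.9   (lysine)
  10.2x1 + 8.1x2 + 26.1x3 ≥ 54.5   (phosphorus)
  11.5x1 + 8.7x2 + 12.2x3 ≥ 10.5   (metabolisable energy)
  x1, x2, x3 ≥ 0.
At the optimum only canola meal, barley bran are positive (fish meal = 0). There the lysine and phosphorus constraints are tight.
Optimal quantities: canola meal = 4.528 kg, barley bran = 1.026 kg.
Total cost: 0.33·4.528 + 0.12·1.026 = 1.6174.

R1.62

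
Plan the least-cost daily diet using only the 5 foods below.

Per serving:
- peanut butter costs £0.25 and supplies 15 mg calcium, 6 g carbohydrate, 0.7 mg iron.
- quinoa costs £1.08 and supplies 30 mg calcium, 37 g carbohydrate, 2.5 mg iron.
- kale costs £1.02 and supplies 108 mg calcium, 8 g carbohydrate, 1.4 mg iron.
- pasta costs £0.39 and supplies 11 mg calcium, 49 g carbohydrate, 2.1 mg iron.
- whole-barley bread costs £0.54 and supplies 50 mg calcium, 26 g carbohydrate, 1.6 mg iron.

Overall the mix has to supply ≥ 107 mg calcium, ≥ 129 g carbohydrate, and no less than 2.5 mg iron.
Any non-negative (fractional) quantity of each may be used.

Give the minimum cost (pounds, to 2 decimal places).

£1.62

Let x1 = servings of peanut butter, x2 = servings of quinoa, x3 = servings of kale, x4 = servings of pasta, x5 = servings of whole-barley bread.
Minimize 0.25x1 + 1.08x2 + 1.02x3 + 0.39x4 + 0.54x5 s.t.:
  15x1 + 30x2 + 108x3 + 11x4 + 50x5 ≥ 107   (calcium)
  6x1 + 37x2 + 8x3 + 49x4 + 26x5 ≥ 129   (carbohydrate)
  0.7x1 + 2.5x2 + 1.4x3 + 2.1x4 + 1.6x5 ≥ 2.5   (iron)
  x1, x2, x3, x4, x5 ≥ 0.
The cheapest feasible vertex uses only pasta, whole-barley bread; peanut butter, quinoa, kale are not used. Binding constraints: calcium and carbohydrate.
Optimal quantities: pasta = 1.695 servings, whole-barley bread = 1.767 servings.
Total cost: 0.39·1.695 + 0.54·1.767 = 1.6152.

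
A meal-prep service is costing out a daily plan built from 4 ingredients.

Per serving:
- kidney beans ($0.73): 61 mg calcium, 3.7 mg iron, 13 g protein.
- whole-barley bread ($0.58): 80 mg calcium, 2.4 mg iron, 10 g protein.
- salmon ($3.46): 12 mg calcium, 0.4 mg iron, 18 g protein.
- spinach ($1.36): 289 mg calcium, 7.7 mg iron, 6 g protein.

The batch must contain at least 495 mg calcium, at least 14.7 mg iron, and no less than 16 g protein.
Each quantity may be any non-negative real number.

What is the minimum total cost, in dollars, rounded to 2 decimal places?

Treat it as an LP. Let x1 = servings of kidney beans, x2 = servings of whole-barley bread, x3 = servings of salmon, x4 = servings of spinach.
min 0.73x1 + 0.58x2 + 3.46x3 + 1.36x4 subject to:
  61x1 + 80x2 + 12x3 + 289x4 ≥ 495   (calcium)
  3.7x1 + 2.4x2 + 0.4x3 + 7.7x4 ≥ 14.7   (iron)
  13x1 + 10x2 + 18x3 + 6x4 ≥ 16   (protein)
  x1, x2, x3, x4 ≥ 0.
The cheapest feasible vertex uses only kidney beans, spinach; whole-barley bread, salmon are not used. The iron and protein requirements are met with equality.
Solving gives x1 = 0.4493, x4 = 1.693.
Cost = 0.73·0.4493 + 1.36·1.693 = 2.6305.

$2.63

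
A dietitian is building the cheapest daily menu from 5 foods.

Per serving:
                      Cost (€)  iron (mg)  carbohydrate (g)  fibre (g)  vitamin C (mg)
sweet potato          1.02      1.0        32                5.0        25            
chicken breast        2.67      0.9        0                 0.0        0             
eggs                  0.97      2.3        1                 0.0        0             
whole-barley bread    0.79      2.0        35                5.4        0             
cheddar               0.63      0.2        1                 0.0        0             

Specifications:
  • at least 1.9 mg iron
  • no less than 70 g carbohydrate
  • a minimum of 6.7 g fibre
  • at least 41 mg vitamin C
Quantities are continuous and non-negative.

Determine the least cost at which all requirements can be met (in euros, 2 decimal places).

Treat it as an LP. Let x1 = servings of sweet potato, x2 = servings of chicken breast, x3 = servings of eggs, x4 = servings of whole-barley bread, x5 = servings of cheddar.
Minimise 1.02x1 + 2.67x2 + 0.97x3 + 0.79x4 + 0.63x5 with:
  1x1 + 0.9x2 + 2.3x3 + 2x4 + 0.2x5 ≥ 1.9   (iron)
  32x1 + 1x3 + 35x4 + 1x5 ≥ 70   (carbohydrate)
  5x1 + 5.4x4 ≥ 6.7   (fibre)
  25x1 ≥ 41   (vitamin C)
  x1, x2, x3, x4, x5 ≥ 0.
The cheapest feasible vertex uses only sweet potato, whole-barley bread; chicken breast, eggs, cheddar are not used. The carbohydrate and vitamin C requirements are met with equality.
Solving gives x1 = 1.64, x4 = 0.5006.
Cost = 1.02·1.64 + 0.79·0.5006 = 2.0683.

€2.07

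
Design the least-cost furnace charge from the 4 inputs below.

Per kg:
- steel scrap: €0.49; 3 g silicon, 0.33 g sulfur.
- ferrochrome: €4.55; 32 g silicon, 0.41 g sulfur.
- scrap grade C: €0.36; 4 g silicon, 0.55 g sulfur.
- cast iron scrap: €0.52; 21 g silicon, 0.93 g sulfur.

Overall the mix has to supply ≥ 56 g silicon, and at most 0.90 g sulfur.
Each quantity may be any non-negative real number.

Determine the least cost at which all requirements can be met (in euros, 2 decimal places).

€7.28

Let x1 = kg of steel scrap, x2 = kg of ferrochrome, x3 = kg of scrap grade C, x4 = kg of cast iron scrap.
Minimize 0.49x1 + 4.55x2 + 0.36x3 + 0.52x4 with:
  3x1 + 32x2 + 4x3 + 21x4 ≥ 56   (silicon)
  0.33x1 + 0.41x2 + 0.55x3 + 0.93x4 ≤ 0.9   (sulfur)
  x1, x2, x3, x4 ≥ 0.
The cheapest feasible vertex uses only ferrochrome, cast iron scrap; steel scrap, scrap grade C are not used. The silicon and sulfur requirements are met with equality.
So ferrochrome = 1.569 kg, cast iron scrap = 0.2761 kg.
Objective = 4.55·1.569 + 0.52·0.2761 = 7.2825.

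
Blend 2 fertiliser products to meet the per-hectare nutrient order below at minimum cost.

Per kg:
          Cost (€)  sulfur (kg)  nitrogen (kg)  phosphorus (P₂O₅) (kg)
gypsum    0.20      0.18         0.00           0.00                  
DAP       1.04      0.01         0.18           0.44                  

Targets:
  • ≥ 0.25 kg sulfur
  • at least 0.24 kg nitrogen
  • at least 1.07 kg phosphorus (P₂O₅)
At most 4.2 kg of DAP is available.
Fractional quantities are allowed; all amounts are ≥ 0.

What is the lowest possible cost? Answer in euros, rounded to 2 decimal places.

€2.78

This is a linear program. Let x1 = kg of gypsum, x2 = kg of DAP.
min 0.2x1 + 1.04x2 with:
  0.18x1 + 0.01x2 ≥ 0.25   (sulfur)
  0.18x2 ≥ 0.24   (nitrogen)
  0.44x2 ≥ 1.07   (phosphorus (P₂O₅))
  x2 ≤ 4.2
  x1, x2 ≥ 0.
Both inputs are positive at the optimum. Binding constraints: sulfur and phosphorus (P₂O₅).
So gypsum = 1.254 kg, DAP = 2.432 kg.
Total cost: 0.2·1.254 + 1.04·2.432 = 2.7801.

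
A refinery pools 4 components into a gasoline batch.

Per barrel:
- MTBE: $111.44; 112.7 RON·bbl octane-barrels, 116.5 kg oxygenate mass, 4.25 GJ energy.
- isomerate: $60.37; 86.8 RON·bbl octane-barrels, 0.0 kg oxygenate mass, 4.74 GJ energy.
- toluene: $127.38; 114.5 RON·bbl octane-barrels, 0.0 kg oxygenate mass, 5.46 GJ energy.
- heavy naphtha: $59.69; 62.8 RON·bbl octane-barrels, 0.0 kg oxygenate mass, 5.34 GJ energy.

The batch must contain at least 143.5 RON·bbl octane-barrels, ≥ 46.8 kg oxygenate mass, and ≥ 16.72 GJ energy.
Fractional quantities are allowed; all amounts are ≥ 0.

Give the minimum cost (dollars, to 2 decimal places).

$212.58

Set it up as a linear program. Let x1 = barrels of MTBE, x2 = barrels of isomerate, x3 = barrels of toluene, x4 = barrels of heavy naphtha.
min 111.44x1 + 60.37x2 + 127.38x3 + 59.69x4 with:
  112.7x1 + 86.8x2 + 114.5x3 + 62.8x4 ≥ 143.5   (octane-barrels)
  116.5x1 ≥ 46.8   (oxygenate mass)
  4.25x1 + 4.74x2 + 5.46x3 + 5.34x4 ≥ 16.72   (energy)
  x1, x2, x3, x4 ≥ 0.
The optimal basis is {MTBE, heavy naphtha}; isomerate, toluene drop out. Binding constraints: oxygenate mass and energy.
Optimal quantities: MTBE = 0.40172 barrels, heavy naphtha = 2.8114 barrels.
Objective = 111.44·0.40172 + 59.69·2.8114 = 212.5801.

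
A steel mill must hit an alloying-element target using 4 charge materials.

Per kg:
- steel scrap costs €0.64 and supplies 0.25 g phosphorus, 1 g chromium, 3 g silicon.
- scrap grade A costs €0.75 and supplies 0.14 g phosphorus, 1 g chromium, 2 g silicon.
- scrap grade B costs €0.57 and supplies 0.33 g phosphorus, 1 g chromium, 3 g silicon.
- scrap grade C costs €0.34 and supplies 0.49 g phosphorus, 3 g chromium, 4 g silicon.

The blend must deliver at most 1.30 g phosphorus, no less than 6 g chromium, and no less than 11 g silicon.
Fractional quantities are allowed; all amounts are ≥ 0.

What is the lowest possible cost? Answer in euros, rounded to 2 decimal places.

€1.09

Let x1 = kg of steel scrap, x2 = kg of scrap grade A, x3 = kg of scrap grade B, x4 = kg of scrap grade C.
Minimize 0.64x1 + 0.75x2 + 0.57x3 + 0.34x4 with:
  0.25x1 + 0.14x2 + 0.33x3 + 0.49x4 ≤ 1.3   (phosphorus)
  1x1 + 1x2 + 1x3 + 3x4 ≥ 6   (chromium)
  3x1 + 2x2 + 3x3 + 4x4 ≥ 11   (silicon)
  x1, x2, x3, x4 ≥ 0.
The minimum-cost mix takes nothing from scrap grade A, scrap grade B — only steel scrap, scrap grade C. Binding constraints: phosphorus and silicon.
Solving gives x1 = 0.4043, x4 = 2.447.
Objective = 0.64·0.4043 + 0.34·2.447 = 1.0907.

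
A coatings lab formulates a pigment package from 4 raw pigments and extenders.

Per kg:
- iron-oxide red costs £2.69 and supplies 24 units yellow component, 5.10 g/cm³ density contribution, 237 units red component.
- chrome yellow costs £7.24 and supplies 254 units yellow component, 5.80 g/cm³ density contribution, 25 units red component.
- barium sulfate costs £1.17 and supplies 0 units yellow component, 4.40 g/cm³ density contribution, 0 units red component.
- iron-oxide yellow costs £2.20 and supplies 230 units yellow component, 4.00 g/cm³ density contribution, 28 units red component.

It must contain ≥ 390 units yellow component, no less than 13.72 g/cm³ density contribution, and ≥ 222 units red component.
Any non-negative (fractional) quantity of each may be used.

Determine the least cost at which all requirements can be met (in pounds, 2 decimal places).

£6.48

This is a linear program. Let x1 = kg of iron-oxide red, x2 = kg of chrome yellow, x3 = kg of barium sulfate, x4 = kg of iron-oxide yellow.
min 2.69x1 + 7.24x2 + 1.17x3 + 2.2x4 s.t.:
  24x1 + 254x2 + 230x4 ≥ 390   (yellow component)
  5.1x1 + 5.8x2 + 4.4x3 + 4x4 ≥ 13.72   (density contribution)
  237x1 + 25x2 + 28x4 ≥ 222   (red component)
  x1, x2, x3, x4 ≥ 0.
The minimum-cost mix takes nothing from chrome yellow — only iron-oxide red, barium sulfate, iron-oxide yellow. Binding constraints: yellow component, density contribution, red component.
That vertex is x1 = 0.7456, x3 = 0.7832, x4 = 1.618.
Cost = 2.69·0.7456 + 1.17·0.7832 + 2.2·1.618 = 6.4816.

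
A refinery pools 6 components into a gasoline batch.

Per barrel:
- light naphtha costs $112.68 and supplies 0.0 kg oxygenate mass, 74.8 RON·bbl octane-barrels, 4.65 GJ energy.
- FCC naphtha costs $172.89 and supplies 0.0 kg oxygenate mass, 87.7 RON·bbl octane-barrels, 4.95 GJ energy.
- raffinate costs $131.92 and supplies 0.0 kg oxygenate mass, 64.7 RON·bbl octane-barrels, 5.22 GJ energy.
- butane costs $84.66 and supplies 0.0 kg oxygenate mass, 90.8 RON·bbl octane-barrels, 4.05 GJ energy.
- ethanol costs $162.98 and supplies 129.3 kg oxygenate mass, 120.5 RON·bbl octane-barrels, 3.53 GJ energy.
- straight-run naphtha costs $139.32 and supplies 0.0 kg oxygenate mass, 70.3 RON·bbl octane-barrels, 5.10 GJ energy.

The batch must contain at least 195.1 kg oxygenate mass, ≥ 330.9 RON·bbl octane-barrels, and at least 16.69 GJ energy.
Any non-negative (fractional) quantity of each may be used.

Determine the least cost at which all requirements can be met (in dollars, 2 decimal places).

Treat it as an LP. Let x1 = barrels of light naphtha, x2 = barrels of FCC naphtha, x3 = barrels of raffinate, x4 = barrels of butane, x5 = barrels of ethanol, x6 = barrels of straight-run naphtha.
Minimise 112.68x1 + 172.89x2 + 131.92x3 + 84.66x4 + 162.98x5 + 139.32x6 subject to:
  129.3x5 ≥ 195.1   (oxygenate mass)
  74.8x1 + 87.7x2 + 64.7x3 + 90.8x4 + 120.5x5 + 70.3x6 ≥ 330.9   (octane-barrels)
  4.65x1 + 4.95x2 + 5.22x3 + 4.05x4 + 3.53x5 + 5.1x6 ≥ 16.69   (energy)
  x1, x2, x3, x4, x5, x6 ≥ 0.
The cheapest feasible vertex uses only butane, ethanol; light naphtha, FCC naphtha, raffinate, straight-run naphtha are not used. There the oxygenate mass and energy constraints are tight.
Optimal quantities: butane = 2.8058 barrels, ethanol = 1.5089 barrels.
Objective = 84.66·2.8058 + 162.98·1.5089 = 483.4596.

$483.46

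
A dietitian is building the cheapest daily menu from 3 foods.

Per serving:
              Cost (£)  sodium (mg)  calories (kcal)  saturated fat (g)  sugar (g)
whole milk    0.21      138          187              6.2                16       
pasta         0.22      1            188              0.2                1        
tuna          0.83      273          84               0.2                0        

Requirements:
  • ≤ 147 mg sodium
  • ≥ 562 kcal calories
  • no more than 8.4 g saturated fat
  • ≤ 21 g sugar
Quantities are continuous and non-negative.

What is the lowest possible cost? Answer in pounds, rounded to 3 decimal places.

Let x1 = servings of whole milk, x2 = servings of pasta, x3 = servings of tuna.
Minimize 0.21x1 + 0.22x2 + 0.83x3 with:
  138x1 + 1x2 + 273x3 ≤ 147   (sodium)
  187x1 + 188x2 + 84x3 ≥ 562   (calories)
  6.2x1 + 0.2x2 + 0.2x3 ≤ 8.4   (saturated fat)
  16x1 + 1x2 ≤ 21   (sugar)
  x1, x2, x3 ≥ 0.
The cheapest feasible vertex uses only whole milk, pasta; tuna is not used. There the sodium and calories constraints are tight.
Optimal quantities: whole milk = 1.051 servings, pasta = 1.944 servings.
Objective = 0.21·1.051 + 0.22·1.944 = 0.64839.

£0.648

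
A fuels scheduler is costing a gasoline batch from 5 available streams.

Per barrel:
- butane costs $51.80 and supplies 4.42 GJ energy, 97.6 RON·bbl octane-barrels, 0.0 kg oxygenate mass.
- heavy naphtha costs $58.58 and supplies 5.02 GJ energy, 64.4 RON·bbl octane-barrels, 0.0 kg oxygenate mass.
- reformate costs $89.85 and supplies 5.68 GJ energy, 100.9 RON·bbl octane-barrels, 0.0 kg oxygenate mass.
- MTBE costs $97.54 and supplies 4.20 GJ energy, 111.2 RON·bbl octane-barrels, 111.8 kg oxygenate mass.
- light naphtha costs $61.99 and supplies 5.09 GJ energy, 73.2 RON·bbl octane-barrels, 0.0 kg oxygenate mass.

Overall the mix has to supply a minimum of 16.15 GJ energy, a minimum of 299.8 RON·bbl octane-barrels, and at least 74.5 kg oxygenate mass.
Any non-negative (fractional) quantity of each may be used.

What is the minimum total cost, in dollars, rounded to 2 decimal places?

$221.09

Set it up as a linear program. Let x1 = barrels of butane, x2 = barrels of heavy naphtha, x3 = barrels of reformate, x4 = barrels of MTBE, x5 = barrels of light naphtha.
Minimize 51.8x1 + 58.58x2 + 89.85x3 + 97.54x4 + 61.99x5 s.t.:
  4.42x1 + 5.02x2 + 5.68x3 + 4.2x4 + 5.09x5 ≥ 16.15   (energy)
  97.6x1 + 64.4x2 + 100.9x3 + 111.2x4 + 73.2x5 ≥ 299.8   (octane-barrels)
  111.8x4 ≥ 74.5   (oxygenate mass)
  x1, x2, x3, x4, x5 ≥ 0.
The cheapest feasible vertex uses only butane, heavy naphtha, MTBE; reformate, light naphtha are not used. The energy, octane-barrels, oxygenate mass requirements are met with equality.
Solving gives x1 = 1.33067, x2 = 1.48798, x4 = 0.666369.
Total cost: 51.8·1.33067 + 58.58·1.48798 + 97.54·0.666369 = 221.0922.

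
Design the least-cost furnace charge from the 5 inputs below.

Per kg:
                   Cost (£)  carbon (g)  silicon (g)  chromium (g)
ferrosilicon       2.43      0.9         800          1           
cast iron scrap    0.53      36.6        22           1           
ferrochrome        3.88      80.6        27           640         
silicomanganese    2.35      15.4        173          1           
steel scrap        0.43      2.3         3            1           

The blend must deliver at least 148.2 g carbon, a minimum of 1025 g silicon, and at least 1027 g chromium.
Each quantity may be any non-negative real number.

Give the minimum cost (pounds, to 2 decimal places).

£9.43

Set it up as a linear program. Let x1 = kg of ferrosilicon, x2 = kg of cast iron scrap, x3 = kg of ferrochrome, x4 = kg of silicomanganese, x5 = kg of steel scrap.
Minimize 2.43x1 + 0.53x2 + 3.88x3 + 2.35x4 + 0.43x5 s.t.:
  0.9x1 + 36.6x2 + 80.6x3 + 15.4x4 + 2.3x5 ≥ 148.2   (carbon)
  800x1 + 22x2 + 27x3 + 173x4 + 3x5 ≥ 1025   (silicon)
  1x1 + 1x2 + 640x3 + 1x4 + 1x5 ≥ 1027   (chromium)
  x1, x2, x3, x4, x5 ≥ 0.
The minimum-cost mix takes nothing from silicomanganese, steel scrap — only ferrosilicon, cast iron scrap, ferrochrome. The carbon, silicon, chromium requirements are met with equality.
So ferrosilicon = 1.214 kg, cast iron scrap = 0.4914 kg, ferrochrome = 1.602 kg.
Hence cost = 2.43·1.214 + 0.53·0.4914 + 3.88·1.602 = £9.4262.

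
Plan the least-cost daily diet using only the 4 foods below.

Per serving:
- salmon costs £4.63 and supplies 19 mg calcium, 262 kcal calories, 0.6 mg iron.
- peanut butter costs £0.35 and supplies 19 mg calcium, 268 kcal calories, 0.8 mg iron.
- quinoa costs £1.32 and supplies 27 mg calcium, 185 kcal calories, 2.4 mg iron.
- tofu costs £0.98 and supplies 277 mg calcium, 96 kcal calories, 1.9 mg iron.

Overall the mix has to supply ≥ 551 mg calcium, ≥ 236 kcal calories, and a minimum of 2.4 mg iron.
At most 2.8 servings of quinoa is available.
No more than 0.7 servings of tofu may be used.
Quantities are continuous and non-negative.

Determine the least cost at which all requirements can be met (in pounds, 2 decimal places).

Let x1 = servings of salmon, x2 = servings of peanut butter, x3 = servings of quinoa, x4 = servings of tofu.
Minimize 4.63x1 + 0.35x2 + 1.32x3 + 0.98x4 with:
  19x1 + 19x2 + 27x3 + 277x4 ≥ 551   (calcium)
  262x1 + 268x2 + 185x3 + 96x4 ≥ 236   (calories)
  0.6x1 + 0.8x2 + 2.4x3 + 1.9x4 ≥ 2.4   (iron)
  x3 ≤ 2.8
  x4 ≤ 0.7
  x1, x2, x3, x4 ≥ 0.
At the optimum only peanut butter, tofu are positive (salmon, quinoa = 0). There the calcium and the tofu cap constraints are tight.
So peanut butter = 18.79 servings, tofu = 0.7 servings.
Objective = 0.35·18.79 + 0.98·0.7 = 7.2625.

£7.26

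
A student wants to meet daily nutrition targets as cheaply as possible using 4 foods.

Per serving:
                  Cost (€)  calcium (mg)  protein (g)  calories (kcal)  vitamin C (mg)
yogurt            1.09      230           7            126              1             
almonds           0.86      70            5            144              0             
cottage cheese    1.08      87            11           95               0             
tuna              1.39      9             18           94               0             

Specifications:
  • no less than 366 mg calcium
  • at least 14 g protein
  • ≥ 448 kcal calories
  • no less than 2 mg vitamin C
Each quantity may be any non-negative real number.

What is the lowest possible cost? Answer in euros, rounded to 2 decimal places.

€3.35

Set it up as a linear program. Let x1 = servings of yogurt, x2 = servings of almonds, x3 = servings of cottage cheese, x4 = servings of tuna.
min 1.09x1 + 0.86x2 + 1.08x3 + 1.39x4 s.t.:
  230x1 + 70x2 + 87x3 + 9x4 ≥ 366   (calcium)
  7x1 + 5x2 + 11x3 + 18x4 ≥ 14   (protein)
  126x1 + 144x2 + 95x3 + 94x4 ≥ 448   (calories)
  1x1 ≥ 2   (vitamin C)
  x1, x2, x3, x4 ≥ 0.
The minimum-cost mix takes nothing from cottage cheese, tuna — only yogurt, almonds. Binding constraints: calories and vitamin C.
That vertex is x1 = 2, x2 = 1.361.
Cost = 1.09·2 + 0.86·1.361 = 3.3505.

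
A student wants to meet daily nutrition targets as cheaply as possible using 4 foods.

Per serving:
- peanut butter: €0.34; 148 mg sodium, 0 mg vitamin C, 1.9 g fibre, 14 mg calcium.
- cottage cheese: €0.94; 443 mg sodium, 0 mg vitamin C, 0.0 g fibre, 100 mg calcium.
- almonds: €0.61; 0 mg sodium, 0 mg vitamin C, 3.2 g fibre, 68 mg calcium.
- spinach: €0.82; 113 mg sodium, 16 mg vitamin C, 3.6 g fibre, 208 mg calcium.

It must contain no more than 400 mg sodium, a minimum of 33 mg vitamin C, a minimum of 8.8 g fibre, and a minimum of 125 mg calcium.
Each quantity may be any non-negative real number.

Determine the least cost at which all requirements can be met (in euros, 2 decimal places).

This is a linear program. Let x1 = servings of peanut butter, x2 = servings of cottage cheese, x3 = servings of almonds, x4 = servings of spinach.
Minimize 0.34x1 + 0.94x2 + 0.61x3 + 0.82x4 s.t.:
  148x1 + 443x2 + 113x4 ≤ 400   (sodium)
  16x4 ≥ 33   (vitamin C)
  1.9x1 + 3.2x3 + 3.6x4 ≥ 8.8   (fibre)
  14x1 + 100x2 + 68x3 + 208x4 ≥ 125   (calcium)
  x1, x2, x3, x4 ≥ 0.
The optimal basis is {peanut butter, spinach}; cottage cheese, almonds drop out. There the vitamin C and fibre constraints are tight.
Solving gives x1 = 0.7237, x4 = 2.062.
Hence cost = 0.34·0.7237 + 0.82·2.062 = €1.9369.

€1.94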